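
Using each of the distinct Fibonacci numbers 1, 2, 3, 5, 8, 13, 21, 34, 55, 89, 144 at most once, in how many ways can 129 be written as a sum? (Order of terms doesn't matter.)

Starting from the Zeckendorf form and repeatedly splitting a term F_k into F_{k−1} + F_{k−2} (when neither is already used) reaches every representation.
129 = 89+34+5+1 = 89+34+3+2+1 = 89+21+13+5+1 = … (5 more), for 8 in all.

8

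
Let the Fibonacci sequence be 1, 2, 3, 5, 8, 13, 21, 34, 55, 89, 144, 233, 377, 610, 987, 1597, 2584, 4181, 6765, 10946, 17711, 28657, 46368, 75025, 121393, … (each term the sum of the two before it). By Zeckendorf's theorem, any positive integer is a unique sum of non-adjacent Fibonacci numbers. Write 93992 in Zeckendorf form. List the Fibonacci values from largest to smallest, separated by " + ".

75025 + 17711 + 987 + 233 + 34 + 2

93992: greatest Fibonacci not exceeding it is 75025, leaving 18967
18967: greatest Fibonacci not exceeding it is 17711, leaving 1256
1256: greatest Fibonacci not exceeding it is 987, leaving 269
269: greatest Fibonacci not exceeding it is 233, leaving 36
36: greatest Fibonacci not exceeding it is 34, leaving 2
2: greatest Fibonacci not exceeding it is 2, leaving 0
So 93992 = 75025 + 17711 + 987 + 233 + 34 + 2, with no two terms consecutive in the sequence.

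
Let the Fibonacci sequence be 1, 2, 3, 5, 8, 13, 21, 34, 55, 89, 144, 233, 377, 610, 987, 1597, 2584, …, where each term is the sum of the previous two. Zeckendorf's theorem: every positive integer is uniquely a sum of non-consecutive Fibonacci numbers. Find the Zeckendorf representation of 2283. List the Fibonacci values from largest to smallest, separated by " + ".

Greedy algorithm:
subtract 1597 from 2283: 686 remains
subtract 610 from 686: 76 remains
subtract 55 from 76: 21 remains
subtract 21 from 21: 0 remains
So 2283 = 1597 + 610 + 55 + 21, with no two terms consecutive in the sequence.

1597 + 610 + 55 + 21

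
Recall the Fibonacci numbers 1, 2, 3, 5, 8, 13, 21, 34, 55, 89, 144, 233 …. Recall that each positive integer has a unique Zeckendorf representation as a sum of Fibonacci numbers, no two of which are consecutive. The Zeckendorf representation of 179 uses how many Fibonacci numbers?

subtract 144 from 179: 35 remains
subtract 34 from 35: 1 remains
subtract 1 from 1: 0 remains
179 = 144 + 34 + 1, which has 3 terms.

3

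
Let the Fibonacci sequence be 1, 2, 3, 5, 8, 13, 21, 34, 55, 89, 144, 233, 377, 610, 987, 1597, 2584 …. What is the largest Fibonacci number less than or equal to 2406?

1597 ≤ 2406 < 2584, so the largest Fibonacci number not exceeding 2406 is 1597.

1597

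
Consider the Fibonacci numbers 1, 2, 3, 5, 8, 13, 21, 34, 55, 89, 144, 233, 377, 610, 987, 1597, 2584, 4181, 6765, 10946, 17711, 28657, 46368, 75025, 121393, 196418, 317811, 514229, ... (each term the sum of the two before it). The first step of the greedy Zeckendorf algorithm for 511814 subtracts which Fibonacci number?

317811 ≤ 511814 < 514229, so the largest Fibonacci number not exceeding 511814 is 317811.

317811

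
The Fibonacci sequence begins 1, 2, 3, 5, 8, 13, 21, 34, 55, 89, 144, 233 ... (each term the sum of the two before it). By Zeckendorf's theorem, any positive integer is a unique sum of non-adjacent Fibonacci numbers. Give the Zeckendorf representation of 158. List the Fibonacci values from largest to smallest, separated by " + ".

Greedily peel off the largest Fibonacci term at each step:
158 − 144 = 14
14 − 13 = 1
1 − 1 = 0
So 158 = 144 + 13 + 1, with no two terms consecutive in the sequence.

144 + 13 + 1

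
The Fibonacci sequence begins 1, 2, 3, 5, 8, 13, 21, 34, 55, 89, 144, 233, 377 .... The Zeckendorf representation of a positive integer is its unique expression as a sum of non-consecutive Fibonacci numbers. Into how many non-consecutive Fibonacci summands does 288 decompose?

Greedily peel off the largest Fibonacci term at each step:
288: greatest Fibonacci not exceeding it is 233, leaving 55
55: greatest Fibonacci not exceeding it is 55, leaving 0
288 = 233 + 55, which has 2 terms.

2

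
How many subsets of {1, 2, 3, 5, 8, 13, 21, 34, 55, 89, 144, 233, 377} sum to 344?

9

344 = 233+89+21+1 = 233+89+13+8+1 = 233+55+34+21+1 = … (6 more), for 9 in all.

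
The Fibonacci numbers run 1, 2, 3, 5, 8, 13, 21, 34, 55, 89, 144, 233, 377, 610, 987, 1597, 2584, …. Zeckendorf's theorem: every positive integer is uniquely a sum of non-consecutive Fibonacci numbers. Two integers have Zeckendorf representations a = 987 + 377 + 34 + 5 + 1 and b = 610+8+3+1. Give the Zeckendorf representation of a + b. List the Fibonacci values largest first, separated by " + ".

The two numbers are 1404 and 622, so their sum is 2026.
Repeatedly subtract the largest Fibonacci number that fits:
2026: greatest Fibonacci not exceeding it is 1597, leaving 429
429: greatest Fibonacci not exceeding it is 377, leaving 52
52: greatest Fibonacci not exceeding it is 34, leaving 18
18: greatest Fibonacci not exceeding it is 13, leaving 5
5: greatest Fibonacci not exceeding it is 5, leaving 0

1597 + 377 + 34 + 13 + 5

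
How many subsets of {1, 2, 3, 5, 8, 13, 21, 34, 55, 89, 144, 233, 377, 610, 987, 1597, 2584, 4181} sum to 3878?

3878 = 2584+987+233+55+13+5+1 = 2584+987+233+55+13+3+2+1 = 2584+987+233+34+21+13+5+1 = … (33 more), for 36 in all.

36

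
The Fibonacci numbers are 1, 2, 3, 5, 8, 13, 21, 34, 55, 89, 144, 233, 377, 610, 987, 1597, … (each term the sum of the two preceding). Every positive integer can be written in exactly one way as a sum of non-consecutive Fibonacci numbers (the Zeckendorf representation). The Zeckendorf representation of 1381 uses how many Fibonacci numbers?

5

Greedy algorithm:
subtract 987 from 1381: 394 remains
subtract 377 from 394: 17 remains
subtract 13 from 17: 4 remains
subtract 3 from 4: 1 remains
subtract 1 from 1: 0 remains
1381 = 987 + 377 + 13 + 3 + 1, which has 5 terms.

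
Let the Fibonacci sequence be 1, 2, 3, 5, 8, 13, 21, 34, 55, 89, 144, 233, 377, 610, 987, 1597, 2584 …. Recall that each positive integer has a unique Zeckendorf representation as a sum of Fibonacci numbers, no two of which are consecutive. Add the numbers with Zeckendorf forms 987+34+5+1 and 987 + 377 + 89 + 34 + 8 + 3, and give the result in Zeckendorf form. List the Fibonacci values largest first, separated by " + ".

The two numbers are 1027 and 1498, so their sum is 2525.
Repeatedly subtract the largest Fibonacci number that fits:
largest Fibonacci ≤ 2525 is 1597; 2525 − 1597 = 928
largest Fibonacci ≤ 928 is 610; 928 − 610 = 318
largest Fibonacci ≤ 318 is 233; 318 − 233 = 85
largest Fibonacci ≤ 85 is 55; 85 − 55 = 30
largest Fibonacci ≤ 30 is 21; 30 − 21 = 9
largest Fibonacci ≤ 9 is 8; 9 − 8 = 1
largest Fibonacci ≤ 1 is 1; 1 − 1 = 0

1597 + 610 + 233 + 55 + 21 + 8 + 1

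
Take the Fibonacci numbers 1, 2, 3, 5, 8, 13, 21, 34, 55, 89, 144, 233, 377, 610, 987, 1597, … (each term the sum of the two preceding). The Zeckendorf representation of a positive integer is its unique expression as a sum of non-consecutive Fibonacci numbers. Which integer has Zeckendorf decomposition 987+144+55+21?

987+144+55+21 = 1207.

1207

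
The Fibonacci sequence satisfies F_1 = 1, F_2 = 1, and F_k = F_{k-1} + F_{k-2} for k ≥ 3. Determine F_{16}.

Iterating the recurrence up to F_{10} = 55 and F_{9} = 34:
F_{11} = F_{10} + F_{9} = 55 + 34 = 89
F_{12} = F_{11} + F_{10} = 89 + 55 = 144
F_{13} = F_{12} + F_{11} = 144 + 89 = 233
F_{14} = F_{13} + F_{12} = 233 + 144 = 377
F_{15} = F_{14} + F_{13} = 377 + 233 = 610
F_{16} = F_{15} + F_{14} = 610 + 377 = 987

987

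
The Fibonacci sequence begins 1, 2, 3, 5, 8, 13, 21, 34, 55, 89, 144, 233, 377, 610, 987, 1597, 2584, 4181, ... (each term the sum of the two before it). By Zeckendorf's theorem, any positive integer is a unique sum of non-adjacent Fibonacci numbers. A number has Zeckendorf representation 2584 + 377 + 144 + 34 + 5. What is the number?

3144

2584 + 377 + 144 + 34 + 5 = 3144.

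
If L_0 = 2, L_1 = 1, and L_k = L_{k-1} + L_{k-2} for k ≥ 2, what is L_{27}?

439204

Iterating the recurrence up to L_{22} = 39603 and L_{21} = 24476:
L_{23} = L_{22} + L_{21} = 39603 + 24476 = 64079
L_{24} = L_{23} + L_{22} = 64079 + 39603 = 103682
L_{25} = L_{24} + L_{23} = 103682 + 64079 = 167761
L_{26} = L_{25} + L_{24} = 167761 + 103682 = 271443
L_{27} = L_{26} + L_{25} = 271443 + 167761 = 439204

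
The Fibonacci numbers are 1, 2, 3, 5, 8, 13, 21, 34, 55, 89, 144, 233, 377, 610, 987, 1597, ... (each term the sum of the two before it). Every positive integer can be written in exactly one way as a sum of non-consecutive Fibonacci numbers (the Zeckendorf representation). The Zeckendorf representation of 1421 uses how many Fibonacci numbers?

4

Greedily peel off the largest Fibonacci term at each step:
take 987 (≤ 1421); 1421 − 987 = 434
take 377 (≤ 434); 434 − 377 = 57
take 55 (≤ 57); 57 − 55 = 2
take 2 (≤ 2); 2 − 2 = 0
1421 = 987 + 377 + 55 + 2, which has 4 terms.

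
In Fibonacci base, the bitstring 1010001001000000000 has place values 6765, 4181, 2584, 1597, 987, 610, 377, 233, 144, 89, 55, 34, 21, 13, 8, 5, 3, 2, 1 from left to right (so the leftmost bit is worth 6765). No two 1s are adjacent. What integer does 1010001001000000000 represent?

9815

Summing the place values of the 1 bits: 6765 + 2584 + 377 + 89 = 9815.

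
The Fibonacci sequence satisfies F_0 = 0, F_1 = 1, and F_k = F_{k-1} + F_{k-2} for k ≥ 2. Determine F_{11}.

Iterating the recurrence up to F_{4} = 3 and F_{3} = 2:
F_{5} = F_{4} + F_{3} = 3 + 2 = 5
F_{6} = F_{5} + F_{4} = 5 + 3 = 8
F_{7} = F_{6} + F_{5} = 8 + 5 = 13
F_{8} = F_{7} + F_{6} = 13 + 8 = 21
F_{9} = F_{8} + F_{7} = 21 + 13 = 34
F_{10} = F_{9} + F_{8} = 34 + 21 = 55
F_{11} = F_{10} + F_{9} = 55 + 34 = 89

89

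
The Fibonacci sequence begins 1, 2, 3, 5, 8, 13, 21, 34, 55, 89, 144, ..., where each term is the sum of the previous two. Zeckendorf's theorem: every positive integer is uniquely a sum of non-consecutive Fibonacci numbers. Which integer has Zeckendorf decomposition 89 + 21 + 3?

113

89 + 21 + 3 = 113.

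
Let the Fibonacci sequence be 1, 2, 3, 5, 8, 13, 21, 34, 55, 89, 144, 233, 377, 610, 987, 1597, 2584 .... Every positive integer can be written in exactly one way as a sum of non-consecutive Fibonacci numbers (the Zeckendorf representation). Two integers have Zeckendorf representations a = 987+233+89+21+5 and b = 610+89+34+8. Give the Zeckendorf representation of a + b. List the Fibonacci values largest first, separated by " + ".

The two numbers are 1335 and 741, so their sum is 2076.
Repeatedly subtract the largest Fibonacci number that fits:
1597 ≤ 2076 < 2584, so take 1597; remainder 479
377 ≤ 479 < 610, so take 377; remainder 102
89 ≤ 102 < 144, so take 89; remainder 13
13 ≤ 13 < 21, so take 13; remainder 0

1597 + 377 + 89 + 13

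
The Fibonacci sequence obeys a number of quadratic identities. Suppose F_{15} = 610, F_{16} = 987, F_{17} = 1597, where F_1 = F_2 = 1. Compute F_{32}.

2178309

By the addition formula F_{m+n} = F_m F_{n+1} + F_{m−1} F_n with m=16, n=16: F_{32} = 987·1597 + 610·987 = 1576239 + 602070 = 2178309.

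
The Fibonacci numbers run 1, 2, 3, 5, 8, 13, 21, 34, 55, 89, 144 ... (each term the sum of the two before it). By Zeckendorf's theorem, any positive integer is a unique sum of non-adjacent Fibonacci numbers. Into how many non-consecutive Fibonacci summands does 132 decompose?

4

Greedy algorithm:
subtract 89 from 132: 43 remains
subtract 34 from 43: 9 remains
subtract 8 from 9: 1 remains
subtract 1 from 1: 0 remains
132 = 89 + 34 + 8 + 1, which has 4 terms.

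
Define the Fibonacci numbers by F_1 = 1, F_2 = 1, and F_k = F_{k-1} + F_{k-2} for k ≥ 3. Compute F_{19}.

4181

Iterating the recurrence up to F_{14} = 377 and F_{13} = 233:
F_{15} = F_{14} + F_{13} = 377 + 233 = 610
F_{16} = F_{15} + F_{14} = 610 + 377 = 987
F_{17} = F_{16} + F_{15} = 987 + 610 = 1597
F_{18} = F_{17} + F_{16} = 1597 + 987 = 2584
F_{19} = F_{18} + F_{17} = 2584 + 1597 = 4181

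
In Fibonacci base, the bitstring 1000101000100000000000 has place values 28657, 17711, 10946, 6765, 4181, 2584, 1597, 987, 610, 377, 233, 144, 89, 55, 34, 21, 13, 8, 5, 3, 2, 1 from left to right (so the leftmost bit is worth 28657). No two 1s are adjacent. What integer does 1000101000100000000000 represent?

34668

Summing the place values of the 1 bits: 28657 + 4181 + 1597 + 233 = 34668.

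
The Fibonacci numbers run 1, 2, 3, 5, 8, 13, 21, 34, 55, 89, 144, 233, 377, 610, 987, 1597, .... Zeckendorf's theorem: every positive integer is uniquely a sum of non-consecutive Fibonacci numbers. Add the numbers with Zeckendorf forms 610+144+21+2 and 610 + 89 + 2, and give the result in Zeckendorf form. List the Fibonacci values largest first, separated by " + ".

The two numbers are 777 and 701, so their sum is 1478.
Greedy algorithm:
1478: greatest Fibonacci not exceeding it is 987, leaving 491
491: greatest Fibonacci not exceeding it is 377, leaving 114
114: greatest Fibonacci not exceeding it is 89, leaving 25
25: greatest Fibonacci not exceeding it is 21, leaving 4
4: greatest Fibonacci not exceeding it is 3, leaving 1
1: greatest Fibonacci not exceeding it is 1, leaving 0

987 + 377 + 89 + 21 + 3 + 1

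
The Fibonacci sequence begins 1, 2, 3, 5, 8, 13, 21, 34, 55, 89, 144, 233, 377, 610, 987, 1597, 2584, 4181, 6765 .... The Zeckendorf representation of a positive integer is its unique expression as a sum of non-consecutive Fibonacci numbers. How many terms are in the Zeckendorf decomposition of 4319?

5

Repeatedly subtract the largest Fibonacci number that fits:
largest Fibonacci ≤ 4319 is 4181; 4319 − 4181 = 138
largest Fibonacci ≤ 138 is 89; 138 − 89 = 49
largest Fibonacci ≤ 49 is 34; 49 − 34 = 15
largest Fibonacci ≤ 15 is 13; 15 − 13 = 2
largest Fibonacci ≤ 2 is 2; 2 − 2 = 0
4319 = 4181 + 89 + 34 + 13 + 2, which has 5 terms.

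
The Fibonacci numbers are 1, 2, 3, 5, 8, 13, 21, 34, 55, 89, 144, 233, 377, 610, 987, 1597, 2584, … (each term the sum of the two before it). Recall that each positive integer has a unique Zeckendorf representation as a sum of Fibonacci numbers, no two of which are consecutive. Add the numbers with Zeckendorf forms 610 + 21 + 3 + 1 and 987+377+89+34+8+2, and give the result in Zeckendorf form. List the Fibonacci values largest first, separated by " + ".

The two numbers are 635 and 1497, so their sum is 2132.
Greedy algorithm:
subtract 1597 from 2132: 535 remains
subtract 377 from 535: 158 remains
subtract 144 from 158: 14 remains
subtract 13 from 14: 1 remains
subtract 1 from 1: 0 remains

1597 + 377 + 144 + 13 + 1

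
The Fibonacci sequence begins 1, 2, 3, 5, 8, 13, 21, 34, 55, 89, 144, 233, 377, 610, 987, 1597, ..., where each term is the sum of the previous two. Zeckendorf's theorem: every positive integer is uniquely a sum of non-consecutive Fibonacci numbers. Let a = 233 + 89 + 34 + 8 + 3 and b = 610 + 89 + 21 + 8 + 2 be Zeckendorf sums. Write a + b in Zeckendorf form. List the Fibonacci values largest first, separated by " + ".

The two numbers are 367 and 730, so their sum is 1097.
largest Fibonacci ≤ 1097 is 987; 1097 − 987 = 110
largest Fibonacci ≤ 110 is 89; 110 − 89 = 21
largest Fibonacci ≤ 21 is 21; 21 − 21 = 0

987 + 89 + 21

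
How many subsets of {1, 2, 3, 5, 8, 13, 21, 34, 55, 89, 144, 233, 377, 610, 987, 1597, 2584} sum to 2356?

Each representation comes from the Zeckendorf form by replacing some F_k with F_{k−1} + F_{k−2} where possible.
2356 = 1597+610+144+5 = 1597+610+144+3+2 = 1597+610+89+55+5 = 1597+377+233+144+5 = … (20 more), for 24 in all.

24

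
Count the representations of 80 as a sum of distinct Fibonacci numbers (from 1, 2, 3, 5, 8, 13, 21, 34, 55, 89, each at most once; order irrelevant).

Starting from the Zeckendorf form and repeatedly splitting a term F_k into F_{k−1} + F_{k−2} (when neither is already used) reaches every representation.
80 = 55+21+3+1 = 55+13+8+3+1 = 34+21+13+8+3+1 — 3 representations.

3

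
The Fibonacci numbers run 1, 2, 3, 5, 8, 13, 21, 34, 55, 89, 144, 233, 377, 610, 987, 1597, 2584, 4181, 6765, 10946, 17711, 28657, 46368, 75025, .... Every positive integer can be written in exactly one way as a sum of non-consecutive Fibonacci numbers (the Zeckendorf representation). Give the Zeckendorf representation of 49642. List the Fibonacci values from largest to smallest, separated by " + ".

46368 + 2584 + 610 + 55 + 21 + 3 + 1

largest Fibonacci ≤ 49642 is 46368; 49642 − 46368 = 3274
largest Fibonacci ≤ 3274 is 2584; 3274 − 2584 = 690
largest Fibonacci ≤ 690 is 610; 690 − 610 = 80
largest Fibonacci ≤ 80 is 55; 80 − 55 = 25
largest Fibonacci ≤ 25 is 21; 25 − 21 = 4
largest Fibonacci ≤ 4 is 3; 4 − 3 = 1
largest Fibonacci ≤ 1 is 1; 1 − 1 = 0
So 49642 = 46368 + 2584 + 610 + 55 + 21 + 3 + 1, with no two terms consecutive in the sequence.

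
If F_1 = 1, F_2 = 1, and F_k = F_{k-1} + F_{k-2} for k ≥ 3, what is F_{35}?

9227465

Iterating the recurrence up to F_{28} = 317811 and F_{27} = 196418:
F_{29} = F_{28} + F_{27} = 317811 + 196418 = 514229
F_{30} = F_{29} + F_{28} = 514229 + 317811 = 832040
F_{31} = F_{30} + F_{29} = 832040 + 514229 = 1346269
F_{32} = F_{31} + F_{30} = 1346269 + 832040 = 2178309
F_{33} = F_{32} + F_{31} = 2178309 + 1346269 = 3524578
F_{34} = F_{33} + F_{32} = 3524578 + 2178309 = 5702887
F_{35} = F_{34} + F_{33} = 5702887 + 3524578 = 9227465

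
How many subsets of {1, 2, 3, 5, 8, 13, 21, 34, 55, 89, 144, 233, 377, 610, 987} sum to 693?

9

Each representation comes from the Zeckendorf form by replacing some F_k with F_{k−1} + F_{k−2} where possible.
693 = 610+55+21+5+2 = 610+55+13+8+5+2 = 377+233+55+21+5+2 = 610+34+21+13+8+5+2 = … (5 more), for 9 in all.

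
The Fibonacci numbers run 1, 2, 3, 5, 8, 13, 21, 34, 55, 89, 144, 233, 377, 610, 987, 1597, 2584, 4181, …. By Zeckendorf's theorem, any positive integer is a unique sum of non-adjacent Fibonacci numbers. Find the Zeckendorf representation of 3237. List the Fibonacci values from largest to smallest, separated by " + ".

2584 + 610 + 34 + 8 + 1

2584 ≤ 3237 < 4181, so take 2584; remainder 653
610 ≤ 653 < 987, so take 610; remainder 43
34 ≤ 43 < 55, so take 34; remainder 9
8 ≤ 9 < 13, so take 8; remainder 1
1 ≤ 1 < 2, so take 1; remainder 0
So 3237 = 2584 + 610 + 34 + 8 + 1, with no two terms consecutive in the sequence.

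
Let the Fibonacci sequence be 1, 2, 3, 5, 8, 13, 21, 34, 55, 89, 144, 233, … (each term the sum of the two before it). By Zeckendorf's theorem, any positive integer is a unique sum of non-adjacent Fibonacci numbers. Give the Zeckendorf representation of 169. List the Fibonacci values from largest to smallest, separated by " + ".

144 + 21 + 3 + 1

169: greatest Fibonacci not exceeding it is 144, leaving 25
25: greatest Fibonacci not exceeding it is 21, leaving 4
4: greatest Fibonacci not exceeding it is 3, leaving 1
1: greatest Fibonacci not exceeding it is 1, leaving 0
So 169 = 144 + 21 + 3 + 1, with no two terms consecutive in the sequence.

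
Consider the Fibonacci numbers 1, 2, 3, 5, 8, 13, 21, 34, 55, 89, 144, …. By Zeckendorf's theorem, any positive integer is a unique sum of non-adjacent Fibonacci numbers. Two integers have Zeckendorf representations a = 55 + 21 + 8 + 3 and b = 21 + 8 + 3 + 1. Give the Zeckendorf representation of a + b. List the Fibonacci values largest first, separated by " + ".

89 + 21 + 8 + 2

The two numbers are 87 and 33, so their sum is 120.
Repeatedly subtract the largest Fibonacci number that fits:
120 − 89 = 31
31 − 21 = 10
10 − 8 = 2
2 − 2 = 0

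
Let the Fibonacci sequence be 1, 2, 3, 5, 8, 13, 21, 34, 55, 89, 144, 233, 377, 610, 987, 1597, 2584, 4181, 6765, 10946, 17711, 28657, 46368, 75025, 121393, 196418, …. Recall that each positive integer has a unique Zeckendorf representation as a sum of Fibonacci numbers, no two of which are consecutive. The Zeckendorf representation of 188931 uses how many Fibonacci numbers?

take 121393 (≤ 188931); 188931 − 121393 = 67538
take 46368 (≤ 67538); 67538 − 46368 = 21170
take 17711 (≤ 21170); 21170 − 17711 = 3459
take 2584 (≤ 3459); 3459 − 2584 = 875
take 610 (≤ 875); 875 − 610 = 265
take 233 (≤ 265); 265 − 233 = 32
take 21 (≤ 32); 32 − 21 = 11
take 8 (≤ 11); 11 − 8 = 3
take 3 (≤ 3); 3 − 3 = 0
188931 = 121393 + 46368 + 17711 + 2584 + 610 + 233 + 21 + 8 + 3, which has 9 terms.

9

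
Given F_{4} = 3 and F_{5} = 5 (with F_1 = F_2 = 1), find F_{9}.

By F_{2k+1} = F_k² + F_{k+1}²: F_{9} = 3² + 5² = 9 + 25 = 34.

34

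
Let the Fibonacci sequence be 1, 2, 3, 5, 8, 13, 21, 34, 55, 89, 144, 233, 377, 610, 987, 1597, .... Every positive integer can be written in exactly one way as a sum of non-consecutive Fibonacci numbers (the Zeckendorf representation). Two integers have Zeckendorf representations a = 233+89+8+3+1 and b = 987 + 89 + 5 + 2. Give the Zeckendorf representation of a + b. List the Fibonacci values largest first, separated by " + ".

987 + 377 + 34 + 13 + 5 + 1

The two numbers are 334 and 1083, so their sum is 1417.
take 987 (≤ 1417); 1417 − 987 = 430
take 377 (≤ 430); 430 − 377 = 53
take 34 (≤ 53); 53 − 34 = 19
take 13 (≤ 19); 19 − 13 = 6
take 5 (≤ 6); 6 − 5 = 1
take 1 (≤ 1); 1 − 1 = 0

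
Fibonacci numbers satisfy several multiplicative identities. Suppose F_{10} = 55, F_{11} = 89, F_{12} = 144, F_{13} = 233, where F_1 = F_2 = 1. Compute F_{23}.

By the addition formula F_{m+n} = F_m F_{n+1} + F_{m−1} F_n with m=13, n=10: F_{23} = 233·89 + 144·55 = 20737 + 7920 = 28657.

28657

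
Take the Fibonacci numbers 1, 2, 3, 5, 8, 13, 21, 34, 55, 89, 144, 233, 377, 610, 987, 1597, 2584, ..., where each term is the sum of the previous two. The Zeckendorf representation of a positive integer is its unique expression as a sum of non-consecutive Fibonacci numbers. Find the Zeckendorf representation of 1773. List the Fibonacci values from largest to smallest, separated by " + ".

1597 + 144 + 21 + 8 + 3

subtract 1597 from 1773: 176 remains
subtract 144 from 176: 32 remains
subtract 21 from 32: 11 remains
subtract 8 from 11: 3 remains
subtract 3 from 3: 0 remains
So 1773 = 1597 + 144 + 21 + 8 + 3, with no two terms consecutive in the sequence.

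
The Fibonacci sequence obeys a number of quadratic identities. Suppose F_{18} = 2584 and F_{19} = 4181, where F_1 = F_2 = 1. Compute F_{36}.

By the doubling identity F_{2k} = F_k(2F_{k+1} − F_k): F_{36} = 2584·(2·4181 − 2584) = 2584·5778 = 14930352.

14930352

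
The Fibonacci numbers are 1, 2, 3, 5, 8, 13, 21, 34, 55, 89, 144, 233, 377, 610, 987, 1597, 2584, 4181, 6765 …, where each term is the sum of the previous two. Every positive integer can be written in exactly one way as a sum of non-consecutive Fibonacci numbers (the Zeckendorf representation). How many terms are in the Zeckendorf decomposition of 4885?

subtract 4181 from 4885: 704 remains
subtract 610 from 704: 94 remains
subtract 89 from 94: 5 remains
subtract 5 from 5: 0 remains
4885 = 4181 + 610 + 89 + 5, which has 4 terms.

4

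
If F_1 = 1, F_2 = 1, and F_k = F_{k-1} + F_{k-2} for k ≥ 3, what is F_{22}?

17711

Iterating the recurrence up to F_{16} = 987 and F_{15} = 610:
F_{17} = F_{16} + F_{15} = 987 + 610 = 1597
F_{18} = F_{17} + F_{16} = 1597 + 987 = 2584
F_{19} = F_{18} + F_{17} = 2584 + 1597 = 4181
F_{20} = F_{19} + F_{18} = 4181 + 2584 = 6765
F_{21} = F_{20} + F_{19} = 6765 + 4181 = 10946
F_{22} = F_{21} + F_{20} = 10946 + 6765 = 17711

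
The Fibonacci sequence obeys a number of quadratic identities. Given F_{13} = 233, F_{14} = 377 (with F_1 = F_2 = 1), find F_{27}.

By the addition formula F_{m+n} = F_m F_{n+1} + F_{m−1} F_n with m=14, n=13: F_{27} = 377·377 + 233·233 = 142129 + 54289 = 196418.

196418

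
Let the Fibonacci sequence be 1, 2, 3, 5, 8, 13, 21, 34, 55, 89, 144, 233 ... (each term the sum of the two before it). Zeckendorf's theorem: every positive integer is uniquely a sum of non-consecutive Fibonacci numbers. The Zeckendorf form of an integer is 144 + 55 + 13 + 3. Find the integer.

144 + 55 + 13 + 3 = 215.

215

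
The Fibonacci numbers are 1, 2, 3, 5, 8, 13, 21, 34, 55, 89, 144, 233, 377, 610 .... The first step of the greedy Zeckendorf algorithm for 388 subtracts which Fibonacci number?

377 ≤ 388 < 610, so the largest Fibonacci number not exceeding 388 is 377.

377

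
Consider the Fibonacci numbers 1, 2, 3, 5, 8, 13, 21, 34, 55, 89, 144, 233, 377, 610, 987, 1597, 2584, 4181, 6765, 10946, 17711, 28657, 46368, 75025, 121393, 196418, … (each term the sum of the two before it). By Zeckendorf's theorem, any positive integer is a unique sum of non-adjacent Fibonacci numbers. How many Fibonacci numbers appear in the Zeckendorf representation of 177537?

8

take 121393 (≤ 177537); 177537 − 121393 = 56144
take 46368 (≤ 56144); 56144 − 46368 = 9776
take 6765 (≤ 9776); 9776 − 6765 = 3011
take 2584 (≤ 3011); 3011 − 2584 = 427
take 377 (≤ 427); 427 − 377 = 50
take 34 (≤ 50); 50 − 34 = 16
take 13 (≤ 16); 16 − 13 = 3
take 3 (≤ 3); 3 − 3 = 0
177537 = 121393 + 46368 + 6765 + 2584 + 377 + 34 + 13 + 3, which has 8 terms.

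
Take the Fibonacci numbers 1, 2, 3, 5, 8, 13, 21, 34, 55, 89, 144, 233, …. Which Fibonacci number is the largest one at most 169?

144 ≤ 169 < 233, so the largest Fibonacci number not exceeding 169 is 144.

144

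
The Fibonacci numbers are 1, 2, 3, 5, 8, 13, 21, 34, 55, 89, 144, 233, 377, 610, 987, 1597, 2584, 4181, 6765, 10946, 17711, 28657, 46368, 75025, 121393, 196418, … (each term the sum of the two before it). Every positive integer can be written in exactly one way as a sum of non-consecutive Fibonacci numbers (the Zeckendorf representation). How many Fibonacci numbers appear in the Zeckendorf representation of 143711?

7

subtract 121393 from 143711: 22318 remains
subtract 17711 from 22318: 4607 remains
subtract 4181 from 4607: 426 remains
subtract 377 from 426: 49 remains
subtract 34 from 49: 15 remains
subtract 13 from 15: 2 remains
subtract 2 from 2: 0 remains
143711 = 121393 + 17711 + 4181 + 377 + 34 + 13 + 2, which has 7 terms.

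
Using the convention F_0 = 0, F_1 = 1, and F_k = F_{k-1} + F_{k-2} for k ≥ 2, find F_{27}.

196418

Iterating the recurrence up to F_{20} = 6765 and F_{19} = 4181:
F_{21} = F_{20} + F_{19} = 6765 + 4181 = 10946
F_{22} = F_{21} + F_{20} = 10946 + 6765 = 17711
F_{23} = F_{22} + F_{21} = 17711 + 10946 = 28657
F_{24} = F_{23} + F_{22} = 28657 + 17711 = 46368
F_{25} = F_{24} + F_{23} = 46368 + 28657 = 75025
F_{26} = F_{25} + F_{24} = 75025 + 46368 = 121393
F_{27} = F_{26} + F_{25} = 121393 + 75025 = 196418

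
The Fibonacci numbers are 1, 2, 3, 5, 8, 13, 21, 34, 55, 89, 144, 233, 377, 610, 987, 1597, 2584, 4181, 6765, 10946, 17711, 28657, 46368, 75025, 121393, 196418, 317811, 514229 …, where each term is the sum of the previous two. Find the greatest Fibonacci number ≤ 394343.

317811

317811 ≤ 394343 < 514229, so the largest Fibonacci number not exceeding 394343 is 317811.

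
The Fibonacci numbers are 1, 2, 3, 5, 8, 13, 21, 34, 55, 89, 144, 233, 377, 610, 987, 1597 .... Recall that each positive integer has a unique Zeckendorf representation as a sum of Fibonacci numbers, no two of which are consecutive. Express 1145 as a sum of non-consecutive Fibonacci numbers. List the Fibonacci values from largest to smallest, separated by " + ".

987 + 144 + 13 + 1

Greedy algorithm:
subtract 987 from 1145: 158 remains
subtract 144 from 158: 14 remains
subtract 13 from 14: 1 remains
subtract 1 from 1: 0 remains
So 1145 = 987 + 144 + 13 + 1, with no two terms consecutive in the sequence.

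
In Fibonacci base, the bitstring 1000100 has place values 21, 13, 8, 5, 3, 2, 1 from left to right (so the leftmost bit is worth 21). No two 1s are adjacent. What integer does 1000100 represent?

24

Summing the place values of the 1 bits: 21 + 3 = 24.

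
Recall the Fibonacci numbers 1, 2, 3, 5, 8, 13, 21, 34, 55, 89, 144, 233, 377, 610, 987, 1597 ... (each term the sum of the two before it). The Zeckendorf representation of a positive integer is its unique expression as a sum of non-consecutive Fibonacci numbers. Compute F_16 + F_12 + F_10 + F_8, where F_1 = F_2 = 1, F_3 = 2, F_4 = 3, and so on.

F_16 + F_12 + F_10 + F_8 = 987 + 144 + 55 + 21 = 1207.

1207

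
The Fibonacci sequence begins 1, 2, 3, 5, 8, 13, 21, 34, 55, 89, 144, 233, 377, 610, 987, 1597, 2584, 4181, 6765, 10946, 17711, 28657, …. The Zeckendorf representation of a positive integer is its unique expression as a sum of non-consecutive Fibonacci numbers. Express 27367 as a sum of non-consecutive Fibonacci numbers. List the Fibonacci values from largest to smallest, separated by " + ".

Greedily peel off the largest Fibonacci term at each step:
27367: greatest Fibonacci not exceeding it is 17711, leaving 9656
9656: greatest Fibonacci not exceeding it is 6765, leaving 2891
2891: greatest Fibonacci not exceeding it is 2584, leaving 307
307: greatest Fibonacci not exceeding it is 233, leaving 74
74: greatest Fibonacci not exceeding it is 55, leaving 19
19: greatest Fibonacci not exceeding it is 13, leaving 6
6: greatest Fibonacci not exceeding it is 5, leaving 1
1: greatest Fibonacci not exceeding it is 1, leaving 0
So 27367 = 17711 + 6765 + 2584 + 233 + 55 + 13 + 5 + 1, with no two terms consecutive in the sequence.

17711 + 6765 + 2584 + 233 + 55 + 13 + 5 + 1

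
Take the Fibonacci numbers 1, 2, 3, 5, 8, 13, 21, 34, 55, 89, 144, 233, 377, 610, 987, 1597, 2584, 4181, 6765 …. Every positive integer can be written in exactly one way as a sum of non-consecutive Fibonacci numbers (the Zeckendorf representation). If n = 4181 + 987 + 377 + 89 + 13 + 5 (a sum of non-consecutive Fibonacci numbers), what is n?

5652

4181 + 987 + 377 + 89 + 13 + 5 = 5652.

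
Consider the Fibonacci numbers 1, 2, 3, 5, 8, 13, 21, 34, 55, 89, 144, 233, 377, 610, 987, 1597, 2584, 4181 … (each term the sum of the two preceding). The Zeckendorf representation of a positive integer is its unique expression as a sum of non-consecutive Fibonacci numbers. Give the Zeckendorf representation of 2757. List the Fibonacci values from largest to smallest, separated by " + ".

Repeatedly subtract the largest Fibonacci number that fits:
take 2584 (≤ 2757); 2757 − 2584 = 173
take 144 (≤ 173); 173 − 144 = 29
take 21 (≤ 29); 29 − 21 = 8
take 8 (≤ 8); 8 − 8 = 0
So 2757 = 2584 + 144 + 21 + 8, with no two terms consecutive in the sequence.

2584 + 144 + 21 + 8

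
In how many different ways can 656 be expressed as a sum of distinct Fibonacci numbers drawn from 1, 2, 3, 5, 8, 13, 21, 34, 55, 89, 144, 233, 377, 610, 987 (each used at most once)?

Each representation comes from the Zeckendorf form by replacing some F_k with F_{k−1} + F_{k−2} where possible.
656 = 610+34+8+3+1 = 610+21+13+8+3+1 = 377+233+34+8+3+1 = … (4 more), for 7 in all.

7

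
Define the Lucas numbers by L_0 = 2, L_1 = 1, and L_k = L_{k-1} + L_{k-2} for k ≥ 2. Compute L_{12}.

Iterating the recurrence up to L_{6} = 18 and L_{5} = 11:
L_{7} = L_{6} + L_{5} = 18 + 11 = 29
L_{8} = L_{7} + L_{6} = 29 + 18 = 47
L_{9} = L_{8} + L_{7} = 47 + 29 = 76
L_{10} = L_{9} + L_{8} = 76 + 47 = 123
L_{11} = L_{10} + L_{9} = 123 + 76 = 199
L_{12} = L_{11} + L_{10} = 199 + 123 = 322

322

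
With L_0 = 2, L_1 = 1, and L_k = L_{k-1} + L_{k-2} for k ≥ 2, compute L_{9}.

76

Iterating the recurrence up to L_{4} = 7 and L_{3} = 4:
L_{5} = L_{4} + L_{3} = 7 + 4 = 11
L_{6} = L_{5} + L_{4} = 11 + 7 = 18
L_{7} = L_{6} + L_{5} = 18 + 11 = 29
L_{8} = L_{7} + L_{6} = 29 + 18 = 47
L_{9} = L_{8} + L_{7} = 47 + 29 = 76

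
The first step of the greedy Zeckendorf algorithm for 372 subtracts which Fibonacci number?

233 ≤ 372 < 377, so the largest Fibonacci number not exceeding 372 is 233.

233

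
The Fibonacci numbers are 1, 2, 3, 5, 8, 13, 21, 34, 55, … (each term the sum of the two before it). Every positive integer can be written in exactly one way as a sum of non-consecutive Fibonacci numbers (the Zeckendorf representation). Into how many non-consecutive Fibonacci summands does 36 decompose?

Greedy algorithm:
36 − 34 = 2
2 − 2 = 0
36 = 34 + 2, which has 2 terms.

2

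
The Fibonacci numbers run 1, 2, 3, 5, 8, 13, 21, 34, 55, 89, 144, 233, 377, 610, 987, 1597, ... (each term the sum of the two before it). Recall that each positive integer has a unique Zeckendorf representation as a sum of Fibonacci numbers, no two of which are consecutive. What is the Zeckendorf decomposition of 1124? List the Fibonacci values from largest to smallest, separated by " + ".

Greedy algorithm:
987 ≤ 1124 < 1597, so take 987; remainder 137
89 ≤ 137 < 144, so take 89; remainder 48
34 ≤ 48 < 55, so take 34; remainder 14
13 ≤ 14 < 21, so take 13; remainder 1
1 ≤ 1 < 2, so take 1; remainder 0
So 1124 = 987 + 89 + 34 + 13 + 1, with no two terms consecutive in the sequence.

987 + 89 + 34 + 13 + 1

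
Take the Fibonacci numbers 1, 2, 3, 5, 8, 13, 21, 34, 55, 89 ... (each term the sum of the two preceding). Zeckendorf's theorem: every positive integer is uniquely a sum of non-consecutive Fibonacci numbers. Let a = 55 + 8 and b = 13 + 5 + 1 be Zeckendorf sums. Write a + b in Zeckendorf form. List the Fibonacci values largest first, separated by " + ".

55 + 21 + 5 + 1

The two numbers are 63 and 19, so their sum is 82.
take 55 (≤ 82); 82 − 55 = 27
take 21 (≤ 27); 27 − 21 = 6
take 5 (≤ 6); 6 − 5 = 1
take 1 (≤ 1); 1 − 1 = 0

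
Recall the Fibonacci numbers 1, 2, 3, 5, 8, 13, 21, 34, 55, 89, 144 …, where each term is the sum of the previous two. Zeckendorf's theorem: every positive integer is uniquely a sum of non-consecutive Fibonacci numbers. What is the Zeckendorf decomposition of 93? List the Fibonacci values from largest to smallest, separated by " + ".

89 + 3 + 1

93: greatest Fibonacci not exceeding it is 89, leaving 4
4: greatest Fibonacci not exceeding it is 3, leaving 1
1: greatest Fibonacci not exceeding it is 1, leaving 0
So 93 = 89 + 3 + 1, with no two terms consecutive in the sequence.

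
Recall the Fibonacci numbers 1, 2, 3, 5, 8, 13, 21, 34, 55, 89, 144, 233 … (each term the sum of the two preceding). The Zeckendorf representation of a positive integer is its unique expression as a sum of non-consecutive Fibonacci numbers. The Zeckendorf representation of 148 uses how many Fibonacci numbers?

Greedily peel off the largest Fibonacci term at each step:
148: greatest Fibonacci not exceeding it is 144, leaving 4
4: greatest Fibonacci not exceeding it is 3, leaving 1
1: greatest Fibonacci not exceeding it is 1, leaving 0
148 = 144 + 3 + 1, which has 3 terms.

3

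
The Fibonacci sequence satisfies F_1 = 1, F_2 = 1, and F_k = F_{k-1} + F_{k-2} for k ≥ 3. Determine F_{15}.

610

Iterating the recurrence up to F_{10} = 55 and F_{9} = 34:
F_{11} = F_{10} + F_{9} = 55 + 34 = 89
F_{12} = F_{11} + F_{10} = 89 + 55 = 144
F_{13} = F_{12} + F_{11} = 144 + 89 = 233
F_{14} = F_{13} + F_{12} = 233 + 144 = 377
F_{15} = F_{14} + F_{13} = 377 + 233 = 610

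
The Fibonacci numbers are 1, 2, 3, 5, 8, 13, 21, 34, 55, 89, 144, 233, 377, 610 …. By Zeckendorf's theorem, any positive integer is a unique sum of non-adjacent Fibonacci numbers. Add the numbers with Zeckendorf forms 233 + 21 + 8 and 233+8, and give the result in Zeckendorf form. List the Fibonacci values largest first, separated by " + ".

The two numbers are 262 and 241, so their sum is 503.
377 ≤ 503 < 610, so take 377; remainder 126
89 ≤ 126 < 144, so take 89; remainder 37
34 ≤ 37 < 55, so take 34; remainder 3
3 ≤ 3 < 5, so take 3; remainder 0

377 + 89 + 34 + 3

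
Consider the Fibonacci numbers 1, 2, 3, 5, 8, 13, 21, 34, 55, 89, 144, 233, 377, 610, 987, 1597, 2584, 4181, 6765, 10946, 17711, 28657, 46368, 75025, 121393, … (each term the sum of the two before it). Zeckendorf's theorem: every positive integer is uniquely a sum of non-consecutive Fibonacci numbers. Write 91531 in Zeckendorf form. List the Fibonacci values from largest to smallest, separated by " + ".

75025 + 10946 + 4181 + 987 + 377 + 13 + 2

take 75025 (≤ 91531); 91531 − 75025 = 16506
take 10946 (≤ 16506); 16506 − 10946 = 5560
take 4181 (≤ 5560); 5560 − 4181 = 1379
take 987 (≤ 1379); 1379 − 987 = 392
take 377 (≤ 392); 392 − 377 = 15
take 13 (≤ 15); 15 − 13 = 2
take 2 (≤ 2); 2 − 2 = 0
So 91531 = 75025 + 10946 + 4181 + 987 + 377 + 13 + 2, with no two terms consecutive in the sequence.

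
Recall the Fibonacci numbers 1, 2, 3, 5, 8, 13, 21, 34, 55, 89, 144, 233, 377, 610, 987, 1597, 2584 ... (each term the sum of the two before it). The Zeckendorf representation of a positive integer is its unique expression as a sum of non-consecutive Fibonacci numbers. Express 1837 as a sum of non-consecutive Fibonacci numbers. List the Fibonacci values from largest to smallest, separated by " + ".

1837 − 1597 = 240
240 − 233 = 7
7 − 5 = 2
2 − 2 = 0
So 1837 = 1597 + 233 + 5 + 2, with no two terms consecutive in the sequence.

1597 + 233 + 5 + 2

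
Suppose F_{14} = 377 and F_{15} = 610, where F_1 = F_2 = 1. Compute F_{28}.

317811

By the doubling identity F_{2k} = F_k(2F_{k+1} − F_k): F_{28} = 377·(2·610 − 377) = 377·843 = 317811.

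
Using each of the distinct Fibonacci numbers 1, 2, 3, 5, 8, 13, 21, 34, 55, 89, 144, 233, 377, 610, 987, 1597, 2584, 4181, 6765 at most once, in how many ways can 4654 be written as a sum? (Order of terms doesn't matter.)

Each representation comes from the Zeckendorf form by replacing some F_k with F_{k−1} + F_{k−2} where possible.
4654 = 4181+377+89+5+2 = 4181+377+55+34+5+2 = 4181+233+144+89+5+2 = 2584+1597+377+89+5+2 = … (14 more), for 18 in all.

18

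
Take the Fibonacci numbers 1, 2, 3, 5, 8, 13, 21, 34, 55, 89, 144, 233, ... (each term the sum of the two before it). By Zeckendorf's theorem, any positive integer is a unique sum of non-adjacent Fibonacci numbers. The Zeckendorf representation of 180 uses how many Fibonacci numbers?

3

Repeatedly subtract the largest Fibonacci number that fits:
180 − 144 = 36
36 − 34 = 2
2 − 2 = 0
180 = 144 + 34 + 2, which has 3 terms.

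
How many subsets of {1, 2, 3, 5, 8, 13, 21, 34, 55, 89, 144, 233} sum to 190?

190 = 144+34+8+3+1 = 144+21+13+8+3+1 = 89+55+34+8+3+1 = … (1 more), for 4 in all.

4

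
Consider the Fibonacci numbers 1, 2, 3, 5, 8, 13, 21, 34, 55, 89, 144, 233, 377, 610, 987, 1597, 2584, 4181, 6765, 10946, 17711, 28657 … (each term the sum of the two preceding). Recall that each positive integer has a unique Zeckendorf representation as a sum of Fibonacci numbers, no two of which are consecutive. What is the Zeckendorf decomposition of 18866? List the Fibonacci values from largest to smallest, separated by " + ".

17711 + 987 + 144 + 21 + 3

17711 ≤ 18866 < 28657, so take 17711; remainder 1155
987 ≤ 1155 < 1597, so take 987; remainder 168
144 ≤ 168 < 233, so take 144; remainder 24
21 ≤ 24 < 34, so take 21; remainder 3
3 ≤ 3 < 5, so take 3; remainder 0
So 18866 = 17711 + 987 + 144 + 21 + 3, with no two terms consecutive in the sequence.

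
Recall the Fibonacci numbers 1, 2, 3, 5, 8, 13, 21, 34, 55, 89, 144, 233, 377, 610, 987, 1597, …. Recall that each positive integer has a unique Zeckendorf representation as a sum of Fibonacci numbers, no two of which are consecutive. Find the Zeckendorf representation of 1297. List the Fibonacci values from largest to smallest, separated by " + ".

Greedily peel off the largest Fibonacci term at each step:
largest Fibonacci ≤ 1297 is 987; 1297 − 987 = 310
largest Fibonacci ≤ 310 is 233; 310 − 233 = 77
largest Fibonacci ≤ 77 is 55; 77 − 55 = 22
largest Fibonacci ≤ 22 is 21; 22 − 21 = 1
largest Fibonacci ≤ 1 is 1; 1 − 1 = 0
So 1297 = 987 + 233 + 55 + 21 + 1, with no two terms consecutive in the sequence.

987 + 233 + 55 + 21 + 1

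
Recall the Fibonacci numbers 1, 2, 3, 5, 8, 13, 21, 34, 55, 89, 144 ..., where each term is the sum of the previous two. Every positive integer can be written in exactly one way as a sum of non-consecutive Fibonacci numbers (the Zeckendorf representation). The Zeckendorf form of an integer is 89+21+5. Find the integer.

89+21+5 = 115.

115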